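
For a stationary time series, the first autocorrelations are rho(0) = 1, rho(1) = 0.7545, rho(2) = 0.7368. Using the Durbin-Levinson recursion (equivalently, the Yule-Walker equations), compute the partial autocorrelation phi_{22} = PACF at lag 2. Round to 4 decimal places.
\phi_{22} = 0.3889

The PACF at lag k is phi_{kk}, the last component of the solution
to the Yule-Walker system G_k phi = r_k where
  (G_k)_{ij} = rho(|i - j|), (r_k)_i = rho(i), i,j = 1..k.
Equivalently, Durbin-Levinson gives phi_{kk} iteratively:
  phi_{11} = rho(1)
  phi_{kk} = [rho(k) - sum_{j=1..k-1} phi_{k-1,j} rho(k-j)]
            / [1 - sum_{j=1..k-1} phi_{k-1,j} rho(j)],
  phi_{k,j} = phi_{k-1,j} - phi_{kk} phi_{k-1,k-j},  j = 1..k-1.
Step k = 1:
  phi_11 = rho(1) = 0.7545.
Step k = 2:
  phi_22 = [rho(2) - phi_11 rho(1)] / [1 - phi_11 rho(1)] = [0.7368 - (0.7545)(0.7545)] / [1 - (0.7545)(0.7545)]
         = 0.16752975 / 0.43072975 = 0.3889.
Therefore phi_{22} = 0.3889.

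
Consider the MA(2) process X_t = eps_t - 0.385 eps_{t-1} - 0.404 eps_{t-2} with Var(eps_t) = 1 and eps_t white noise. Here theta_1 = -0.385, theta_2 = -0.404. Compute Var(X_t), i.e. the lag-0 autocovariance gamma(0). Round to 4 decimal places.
\gamma(0) = 1.3114

For an MA(q) process X_t = eps_t + sum_i theta_i eps_{t-i} with
Var(eps_t) = sigma^2, the variance is
  gamma(0) = sigma^2 * (1 + sum_i theta_i^2).
  sum_i theta_i^2 = (-0.385)^2 + (-0.404)^2 = 0.148225 + 0.163216 = 0.311441.
  gamma(0) = 1 * (1 + 0.311441) = 1 * 1.311441 = 1.311441, which rounds to 1.3114.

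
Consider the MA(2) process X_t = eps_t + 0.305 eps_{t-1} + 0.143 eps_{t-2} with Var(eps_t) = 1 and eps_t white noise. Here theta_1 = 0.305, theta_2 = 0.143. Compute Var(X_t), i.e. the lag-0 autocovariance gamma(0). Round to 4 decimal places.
\gamma(0) = 1.1135

For an MA(q) process X_t = eps_t + sum_i theta_i eps_{t-i} with
Var(eps_t) = sigma^2, the variance is
  gamma(0) = sigma^2 * (1 + sum_i theta_i^2).
  sum_i theta_i^2 = (0.305)^2 + (0.143)^2 = 0.093025 + 0.020449 = 0.113474.
  gamma(0) = 1 * (1 + 0.113474) = 1 * 1.113474 = 1.113474, which rounds to 1.1135.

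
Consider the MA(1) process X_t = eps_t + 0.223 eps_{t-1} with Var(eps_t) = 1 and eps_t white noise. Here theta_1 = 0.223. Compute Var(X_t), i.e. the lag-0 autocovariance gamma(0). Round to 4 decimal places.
\gamma(0) = 1.0497

For an MA(q) process X_t = eps_t + sum_i theta_i eps_{t-i} with
Var(eps_t) = sigma^2, the variance is
  gamma(0) = sigma^2 * (1 + sum_i theta_i^2).
  sum_i theta_i^2 = (0.223)^2 = 0.049729.
  gamma(0) = 1 * (1 + 0.049729) = 1 * 1.049729 = 1.049729, which rounds to 1.0497.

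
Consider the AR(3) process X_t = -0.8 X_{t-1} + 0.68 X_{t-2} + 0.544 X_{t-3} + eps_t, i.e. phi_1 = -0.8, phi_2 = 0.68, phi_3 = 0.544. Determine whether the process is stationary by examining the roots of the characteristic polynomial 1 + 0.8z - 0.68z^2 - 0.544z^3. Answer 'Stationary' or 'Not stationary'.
\text{Stationary}

The AR(p) characteristic polynomial is P(z) = 1 + 0.8z - 0.68z^2 - 0.544z^3.
Stationarity requires all roots to lie outside the unit circle, i.e. |z| > 1 for every root.
Degree 3: look for a simple real root z0 first, then factor out (1 - z/z0) and solve the remaining quadratic.
Testing z0 = -1.25: P(-1.25) = 1 + (0.8)(-1.25) + (-0.68)(-1.25)^2 + (-0.544)(-1.25)^3
  = 1 + (-1) + (-1.0625) + (1.0625) = 0.  So z_0 = -1.25 is a root, |z_0| = 1.25.
Divide out the factor (1 + 0.8 z) = (1 - z/z0) (since 1/z0 = -0.8):
  P(z) = (1 + 0.8 z)(1 + (0) z + (-0.68) z^2)
  [check: z-coef 0 - (-0.8) = 0.8; z^2-coef -0.68 - (-0.8)(0) = -0.68; z^3-coef -(-0.8)(-0.68) = -0.544.]
Remaining roots from the quadratic factor 1 + (0) z + (-0.68) z^2:
  Set 1 + (0) z + (-0.68) z^2 = 0, i.e. a z^2 + b z + c = 0 with a = -0.68, b = 0, c = 1.
  Discriminant D = b^2 - 4ac = (0)^2 - 4*(-0.68)*1 = 0 - (-2.72) = 2.72.
  D >= 0, so the roots are real: z = (-b +/- sqrt(D)) / (2a) = (0 +/- 1.649242) / (-1.36).
    z_1 = (0 + 1.649242) / (-1.36) = -1.2127,   |z_1| = 1.2127.
    z_2 = (0 - 1.649242) / (-1.36) = 1.2127,   |z_2| = 1.2127.
Moduli of all roots: 1.2500, 1.2127, 1.2127.
All moduli strictly greater than 1? Yes.
Verdict: Stationary.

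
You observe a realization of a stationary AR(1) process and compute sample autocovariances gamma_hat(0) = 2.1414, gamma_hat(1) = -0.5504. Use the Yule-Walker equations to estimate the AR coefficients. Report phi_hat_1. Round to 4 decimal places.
\hat\phi_{1} = -0.2570

The Yule-Walker equations for an AR(p) process read, in matrix form,
  Gamma_p phi = r_p,   with   (Gamma_p)_{ij} = gamma(|i - j|),
                       (r_p)_i = gamma(i),   i,j = 1..p.
Substitute the sample gammas (Toeplitz matrix and right-hand side of size 1):
  Gamma_p = [[2.1414]]
  r_p     = [-0.5504]
With p = 1 this is the single equation gamma(0) phi_1 = gamma(1):
  phi_hat_1 = gamma(1) / gamma(0) = -0.5504 / 2.1414 = -0.2570.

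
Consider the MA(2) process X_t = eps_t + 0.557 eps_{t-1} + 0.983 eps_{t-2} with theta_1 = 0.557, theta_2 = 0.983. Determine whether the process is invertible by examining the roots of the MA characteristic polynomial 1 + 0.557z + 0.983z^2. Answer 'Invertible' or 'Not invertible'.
\text{Invertible}

The MA(q) characteristic polynomial is P(z) = 1 + 0.557z + 0.983z^2.
Invertibility requires all roots to lie outside the unit circle, i.e. |z| > 1 for every root.
Set 1 + (0.557) z + (0.983) z^2 = 0, i.e. a z^2 + b z + c = 0 with a = 0.983, b = 0.557, c = 1.
Discriminant D = b^2 - 4ac = (0.557)^2 - 4*(0.983)*1 = 0.310249 - (3.932) = -3.621751.
D < 0, so the roots are the complex-conjugate pair z = (-b +/- i sqrt(-D)) / (2a) = -0.2833 +/- 0.968i.
For a conjugate pair |z|^2 = z * conj(z) = (product of roots) = c/a = 1/(0.983) = 1.017294, so |z| = sqrt(1.017294) = 1.0086 for both roots.
Moduli of all roots: 1.0086, 1.0086.
All moduli strictly greater than 1? Yes.
Verdict: Invertible.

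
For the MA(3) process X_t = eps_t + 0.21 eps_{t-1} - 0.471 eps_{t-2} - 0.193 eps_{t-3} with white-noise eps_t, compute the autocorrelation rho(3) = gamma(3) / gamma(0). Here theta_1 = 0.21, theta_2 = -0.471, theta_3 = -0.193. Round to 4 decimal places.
\rho(3) = -0.1481

For an MA(q) process with theta_0 = 1, the autocovariance is
  gamma(k) = sigma^2 * sum_{i=0..q-k} theta_i * theta_{i+k},
and rho(k) = gamma(k) / gamma(0). Sigma^2 cancels.
  numerator   = (1)*(-0.193) = -0.193.
  denominator = (1)^2 + (0.21)^2 + (-0.471)^2 + (-0.193)^2 = 1.30319.
  rho(3) = -0.193 / 1.30319 = -0.1481.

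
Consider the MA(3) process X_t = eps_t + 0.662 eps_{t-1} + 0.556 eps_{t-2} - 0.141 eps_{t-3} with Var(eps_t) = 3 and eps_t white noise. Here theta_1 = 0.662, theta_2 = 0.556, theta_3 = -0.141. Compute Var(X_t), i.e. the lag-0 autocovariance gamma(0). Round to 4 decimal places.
\gamma(0) = 5.3018

For an MA(q) process X_t = eps_t + sum_i theta_i eps_{t-i} with
Var(eps_t) = sigma^2, the variance is
  gamma(0) = sigma^2 * (1 + sum_i theta_i^2).
  sum_i theta_i^2 = (0.662)^2 + (0.556)^2 + (-0.141)^2 = 0.438244 + 0.309136 + 0.019881 = 0.767261.
  gamma(0) = 3 * (1 + 0.767261) = 3 * 1.767261 = 5.301783, which rounds to 5.3018.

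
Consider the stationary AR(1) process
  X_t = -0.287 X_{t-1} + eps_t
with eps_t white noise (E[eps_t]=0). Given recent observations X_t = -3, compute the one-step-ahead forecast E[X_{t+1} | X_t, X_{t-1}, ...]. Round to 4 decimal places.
E[X_{t+1} \mid \mathcal F_t] = 0.8610

For an AR(p) model X_t = c + sum_i phi_i X_{t-i} + eps_t, the
one-step-ahead conditional mean is
  E[X_{t+1} | X_t, ...] = c + sum_i phi_i X_{t+1-i}.
Substitute known values:
  E[X_{t+1} | ...] = (-0.287) * (-3)
                   = 0.8610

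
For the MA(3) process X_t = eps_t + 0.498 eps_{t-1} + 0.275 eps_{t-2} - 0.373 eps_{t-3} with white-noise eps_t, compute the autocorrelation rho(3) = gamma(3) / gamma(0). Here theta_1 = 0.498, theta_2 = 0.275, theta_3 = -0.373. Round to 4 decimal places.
\rho(3) = -0.2550

For an MA(q) process with theta_0 = 1, the autocovariance is
  gamma(k) = sigma^2 * sum_{i=0..q-k} theta_i * theta_{i+k},
and rho(k) = gamma(k) / gamma(0). Sigma^2 cancels.
  numerator   = (1)*(-0.373) = -0.373.
  denominator = (1)^2 + (0.498)^2 + (0.275)^2 + (-0.373)^2 = 1.462758.
  rho(3) = -0.373 / 1.462758 = -0.2550.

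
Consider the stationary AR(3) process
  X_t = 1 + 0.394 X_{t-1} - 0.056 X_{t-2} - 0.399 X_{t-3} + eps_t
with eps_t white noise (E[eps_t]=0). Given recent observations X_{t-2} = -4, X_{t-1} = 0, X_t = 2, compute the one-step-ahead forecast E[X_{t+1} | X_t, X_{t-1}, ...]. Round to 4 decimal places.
E[X_{t+1} \mid \mathcal F_t] = 3.3840

For an AR(p) model X_t = c + sum_i phi_i X_{t-i} + eps_t, the
one-step-ahead conditional mean is
  E[X_{t+1} | X_t, ...] = c + sum_i phi_i X_{t+1-i}.
Substitute known values:
  E[X_{t+1} | ...] = 1 + (0.394) * (2) + (-0.056) * (0) + (-0.399) * (-4)
                   = 3.3840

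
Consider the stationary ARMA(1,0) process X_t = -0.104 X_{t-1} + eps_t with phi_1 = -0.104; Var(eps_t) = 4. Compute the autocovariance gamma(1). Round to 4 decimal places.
\gamma(1) = -0.4205

Multiply the model equation by X_{t-k} and take expectations. With theta_0 = psi_0 = 1 and psi_j the MA(infinity) weights, this gives
  gamma(k) - sum_i phi_i gamma(k-i) = c_k,
  c_k = sigma^2 * sum_{j=k..q} theta_j psi_{j-k}   (c_k = 0 for k > q),
using gamma(-m) = gamma(m).
Pure AR (q = 0): c_0 = sigma^2 = 4, c_k = 0 for k >= 1.
Equations for k = 0 and k = 1 (AR order 1):
  gamma(0) = phi_1 gamma(1) + c_0
  gamma(1) = phi_1 gamma(0) + c_1
Substituting the second into the first: gamma(0) (1 - phi_1^2) = c_0 + phi_1 c_1, so
  gamma(0) = c_0 / (1 - phi_1^2) = 4 / (1 - (-0.104)^2) = 4 / 0.989184 = 4.043737.
  gamma(1) = phi_1 gamma(0) = (-0.104)(4.043737) = -0.420549.
Therefore gamma(1) = -0.4205 (to 4 decimal places).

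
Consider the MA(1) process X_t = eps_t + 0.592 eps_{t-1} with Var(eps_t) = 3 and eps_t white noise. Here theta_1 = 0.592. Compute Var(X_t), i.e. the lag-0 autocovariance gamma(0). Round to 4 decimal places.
\gamma(0) = 4.0514

For an MA(q) process X_t = eps_t + sum_i theta_i eps_{t-i} with
Var(eps_t) = sigma^2, the variance is
  gamma(0) = sigma^2 * (1 + sum_i theta_i^2).
  sum_i theta_i^2 = (0.592)^2 = 0.350464.
  gamma(0) = 3 * (1 + 0.350464) = 3 * 1.350464 = 4.051392, which rounds to 4.0514.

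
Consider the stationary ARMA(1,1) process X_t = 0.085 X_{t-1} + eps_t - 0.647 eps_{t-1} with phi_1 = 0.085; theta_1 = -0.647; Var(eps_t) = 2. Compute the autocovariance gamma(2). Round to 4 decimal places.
\gamma(2) = -0.0909

Multiply the model equation by X_{t-k} and take expectations. With theta_0 = psi_0 = 1 and psi_j the MA(infinity) weights, this gives
  gamma(k) - sum_i phi_i gamma(k-i) = c_k,
  c_k = sigma^2 * sum_{j=k..q} theta_j psi_{j-k}   (c_k = 0 for k > q),
using gamma(-m) = gamma(m).
psi-weights needed (psi_j = theta_j + sum_i phi_i psi_{j-i}):
  psi_1 = theta_1 + phi_1 = -0.647 + (0.085) = -0.562
Right-hand sides:
  c_0 = sigma^2 (1 + theta_1 psi_1) = 2 * (1 + (-0.647)(-0.562)) = 2 * 1.363614 = 2.727228
  c_1 = sigma^2 theta_1 = 2 * (-0.647) = -1.294
  c_2 = 0
Equations for k = 0 and k = 1 (AR order 1):
  gamma(0) = phi_1 gamma(1) + c_0
  gamma(1) = phi_1 gamma(0) + c_1
Substituting the second into the first: gamma(0) (1 - phi_1^2) = c_0 + phi_1 c_1, so
  gamma(0) = (c_0 + phi_1 c_1) / (1 - phi_1^2) = (2.727228 + (0.085)(-1.294)) / (1 - (0.085)^2) = 2.617238 / 0.992775 = 2.636285.
  gamma(1) = phi_1 gamma(0) + c_1 = (0.085)(2.636285) + (-1.294) = -1.069916.
For k = 2 (> q): gamma(2) = phi_1 gamma(1) = (0.085)(-1.069916) = -0.090943.
Therefore gamma(2) = -0.0909 (to 4 decimal places).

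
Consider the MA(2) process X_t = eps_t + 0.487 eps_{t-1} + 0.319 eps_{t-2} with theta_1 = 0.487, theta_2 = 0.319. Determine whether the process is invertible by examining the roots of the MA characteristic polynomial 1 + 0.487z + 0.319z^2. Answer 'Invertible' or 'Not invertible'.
\text{Invertible}

The MA(q) characteristic polynomial is P(z) = 1 + 0.487z + 0.319z^2.
Invertibility requires all roots to lie outside the unit circle, i.e. |z| > 1 for every root.
Set 1 + (0.487) z + (0.319) z^2 = 0, i.e. a z^2 + b z + c = 0 with a = 0.319, b = 0.487, c = 1.
Discriminant D = b^2 - 4ac = (0.487)^2 - 4*(0.319)*1 = 0.237169 - (1.276) = -1.038831.
D < 0, so the roots are the complex-conjugate pair z = (-b +/- i sqrt(-D)) / (2a) = -0.7633 +/- 1.5975i.
For a conjugate pair |z|^2 = z * conj(z) = (product of roots) = c/a = 1/(0.319) = 3.134796, so |z| = sqrt(3.134796) = 1.7705 for both roots.
Moduli of all roots: 1.7705, 1.7705.
All moduli strictly greater than 1? Yes.
Verdict: Invertible.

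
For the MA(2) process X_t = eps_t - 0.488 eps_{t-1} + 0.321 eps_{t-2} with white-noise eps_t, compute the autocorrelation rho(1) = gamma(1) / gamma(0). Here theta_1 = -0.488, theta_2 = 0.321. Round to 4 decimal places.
\rho(1) = -0.4807

For an MA(q) process with theta_0 = 1, the autocovariance is
  gamma(k) = sigma^2 * sum_{i=0..q-k} theta_i * theta_{i+k},
and rho(k) = gamma(k) / gamma(0). Sigma^2 cancels.
  numerator   = (1)*(-0.488) + (-0.488)*(0.321) = -0.644648.
  denominator = (1)^2 + (-0.488)^2 + (0.321)^2 = 1.341185.
  rho(1) = -0.644648 / 1.341185 = -0.4807.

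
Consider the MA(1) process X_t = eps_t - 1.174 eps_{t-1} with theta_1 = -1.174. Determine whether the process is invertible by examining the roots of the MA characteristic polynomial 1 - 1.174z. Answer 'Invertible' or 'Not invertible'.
\text{Not invertible}

The MA(q) characteristic polynomial is P(z) = 1 - 1.174z.
Invertibility requires all roots to lie outside the unit circle, i.e. |z| > 1 for every root.
This is linear in z: 1 + (-1.174) z = 0  =>  z = -1/(-1.174) = 0.851789,  |z| = 0.851789.
Moduli of all roots: 0.8518.
All moduli strictly greater than 1? No.
Verdict: Not invertible.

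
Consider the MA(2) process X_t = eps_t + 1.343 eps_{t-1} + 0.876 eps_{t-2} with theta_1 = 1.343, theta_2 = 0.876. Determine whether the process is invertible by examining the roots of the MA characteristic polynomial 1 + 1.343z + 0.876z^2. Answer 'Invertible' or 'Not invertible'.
\text{Invertible}

The MA(q) characteristic polynomial is P(z) = 1 + 1.343z + 0.876z^2.
Invertibility requires all roots to lie outside the unit circle, i.e. |z| > 1 for every root.
Set 1 + (1.343) z + (0.876) z^2 = 0, i.e. a z^2 + b z + c = 0 with a = 0.876, b = 1.343, c = 1.
Discriminant D = b^2 - 4ac = (1.343)^2 - 4*(0.876)*1 = 1.803649 - (3.504) = -1.700351.
D < 0, so the roots are the complex-conjugate pair z = (-b +/- i sqrt(-D)) / (2a) = -0.7666 +/- 0.7443i.
For a conjugate pair |z|^2 = z * conj(z) = (product of roots) = c/a = 1/(0.876) = 1.141553, so |z| = sqrt(1.141553) = 1.0684 for both roots.
Moduli of all roots: 1.0684, 1.0684.
All moduli strictly greater than 1? Yes.
Verdict: Invertible.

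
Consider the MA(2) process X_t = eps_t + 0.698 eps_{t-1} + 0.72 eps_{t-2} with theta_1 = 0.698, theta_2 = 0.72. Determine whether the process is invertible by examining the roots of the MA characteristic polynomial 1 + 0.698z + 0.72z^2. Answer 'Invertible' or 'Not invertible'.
\text{Invertible}

The MA(q) characteristic polynomial is P(z) = 1 + 0.698z + 0.72z^2.
Invertibility requires all roots to lie outside the unit circle, i.e. |z| > 1 for every root.
Set 1 + (0.698) z + (0.72) z^2 = 0, i.e. a z^2 + b z + c = 0 with a = 0.72, b = 0.698, c = 1.
Discriminant D = b^2 - 4ac = (0.698)^2 - 4*(0.72)*1 = 0.487204 - (2.88) = -2.392796.
D < 0, so the roots are the complex-conjugate pair z = (-b +/- i sqrt(-D)) / (2a) = -0.4847 +/- 1.0742i.
For a conjugate pair |z|^2 = z * conj(z) = (product of roots) = c/a = 1/(0.72) = 1.388889, so |z| = sqrt(1.388889) = 1.1785 for both roots.
Moduli of all roots: 1.1785, 1.1785.
All moduli strictly greater than 1? Yes.
Verdict: Invertible.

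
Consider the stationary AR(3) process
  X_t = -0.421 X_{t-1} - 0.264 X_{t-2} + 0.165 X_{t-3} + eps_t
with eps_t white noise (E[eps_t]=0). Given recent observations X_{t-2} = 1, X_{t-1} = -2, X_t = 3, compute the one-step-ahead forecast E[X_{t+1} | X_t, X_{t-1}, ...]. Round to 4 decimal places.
E[X_{t+1} \mid \mathcal F_t] = -0.5700

For an AR(p) model X_t = c + sum_i phi_i X_{t-i} + eps_t, the
one-step-ahead conditional mean is
  E[X_{t+1} | X_t, ...] = c + sum_i phi_i X_{t+1-i}.
Substitute known values:
  E[X_{t+1} | ...] = (-0.421) * (3) + (-0.264) * (-2) + (0.165) * (1)
                   = -0.5700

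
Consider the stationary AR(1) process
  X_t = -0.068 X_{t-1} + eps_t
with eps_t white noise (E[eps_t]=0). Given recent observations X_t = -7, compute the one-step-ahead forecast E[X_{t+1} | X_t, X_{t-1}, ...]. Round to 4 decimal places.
E[X_{t+1} \mid \mathcal F_t] = 0.4760

For an AR(p) model X_t = c + sum_i phi_i X_{t-i} + eps_t, the
one-step-ahead conditional mean is
  E[X_{t+1} | X_t, ...] = c + sum_i phi_i X_{t+1-i}.
Substitute known values:
  E[X_{t+1} | ...] = (-0.068) * (-7)
                   = 0.4760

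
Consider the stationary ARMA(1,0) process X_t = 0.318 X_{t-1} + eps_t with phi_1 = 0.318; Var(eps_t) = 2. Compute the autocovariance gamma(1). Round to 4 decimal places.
\gamma(1) = 0.7076

Multiply the model equation by X_{t-k} and take expectations. With theta_0 = psi_0 = 1 and psi_j the MA(infinity) weights, this gives
  gamma(k) - sum_i phi_i gamma(k-i) = c_k,
  c_k = sigma^2 * sum_{j=k..q} theta_j psi_{j-k}   (c_k = 0 for k > q),
using gamma(-m) = gamma(m).
Pure AR (q = 0): c_0 = sigma^2 = 2, c_k = 0 for k >= 1.
Equations for k = 0 and k = 1 (AR order 1):
  gamma(0) = phi_1 gamma(1) + c_0
  gamma(1) = phi_1 gamma(0) + c_1
Substituting the second into the first: gamma(0) (1 - phi_1^2) = c_0 + phi_1 c_1, so
  gamma(0) = c_0 / (1 - phi_1^2) = 2 / (1 - (0.318)^2) = 2 / 0.898876 = 2.225001.
  gamma(1) = phi_1 gamma(0) = (0.318)(2.225001) = 0.70755.
Therefore gamma(1) = 0.7076 (to 4 decimal places).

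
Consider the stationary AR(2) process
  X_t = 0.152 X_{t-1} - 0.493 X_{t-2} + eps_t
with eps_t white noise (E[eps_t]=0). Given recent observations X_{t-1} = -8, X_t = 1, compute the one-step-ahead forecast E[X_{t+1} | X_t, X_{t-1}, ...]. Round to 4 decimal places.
E[X_{t+1} \mid \mathcal F_t] = 4.0960

For an AR(p) model X_t = c + sum_i phi_i X_{t-i} + eps_t, the
one-step-ahead conditional mean is
  E[X_{t+1} | X_t, ...] = c + sum_i phi_i X_{t+1-i}.
Substitute known values:
  E[X_{t+1} | ...] = (0.152) * (1) + (-0.493) * (-8)
                   = 4.0960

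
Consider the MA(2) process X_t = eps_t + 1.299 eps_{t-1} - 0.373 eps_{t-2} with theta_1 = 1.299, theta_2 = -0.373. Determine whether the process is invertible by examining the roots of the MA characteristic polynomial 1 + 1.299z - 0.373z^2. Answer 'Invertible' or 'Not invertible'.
\text{Not invertible}

The MA(q) characteristic polynomial is P(z) = 1 + 1.299z - 0.373z^2.
Invertibility requires all roots to lie outside the unit circle, i.e. |z| > 1 for every root.
Set 1 + (1.299) z + (-0.373) z^2 = 0, i.e. a z^2 + b z + c = 0 with a = -0.373, b = 1.299, c = 1.
Discriminant D = b^2 - 4ac = (1.299)^2 - 4*(-0.373)*1 = 1.687401 - (-1.492) = 3.179401.
D >= 0, so the roots are real: z = (-b +/- sqrt(D)) / (2a) = (-1.299 +/- 1.783087) / (-0.746).
  z_1 = (-1.299 + 1.783087) / (-0.746) = -0.6489,   |z_1| = 0.6489.
  z_2 = (-1.299 - 1.783087) / (-0.746) = 4.1315,   |z_2| = 4.1315.
Moduli of all roots: 0.6489, 4.1315.
All moduli strictly greater than 1? No.
Verdict: Not invertible.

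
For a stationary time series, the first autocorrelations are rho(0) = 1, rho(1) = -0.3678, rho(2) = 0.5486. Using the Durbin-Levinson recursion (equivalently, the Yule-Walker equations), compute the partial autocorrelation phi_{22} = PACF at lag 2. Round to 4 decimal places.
\phi_{22} = 0.4780

The PACF at lag k is phi_{kk}, the last component of the solution
to the Yule-Walker system G_k phi = r_k where
  (G_k)_{ij} = rho(|i - j|), (r_k)_i = rho(i), i,j = 1..k.
Equivalently, Durbin-Levinson gives phi_{kk} iteratively:
  phi_{11} = rho(1)
  phi_{kk} = [rho(k) - sum_{j=1..k-1} phi_{k-1,j} rho(k-j)]
            / [1 - sum_{j=1..k-1} phi_{k-1,j} rho(j)],
  phi_{k,j} = phi_{k-1,j} - phi_{kk} phi_{k-1,k-j},  j = 1..k-1.
Step k = 1:
  phi_11 = rho(1) = -0.3678.
Step k = 2:
  phi_22 = [rho(2) - phi_11 rho(1)] / [1 - phi_11 rho(1)] = [0.5486 - (-0.3678)(-0.3678)] / [1 - (-0.3678)(-0.3678)]
         = 0.41332316 / 0.86472316 = 0.478.
Therefore phi_{22} = 0.4780.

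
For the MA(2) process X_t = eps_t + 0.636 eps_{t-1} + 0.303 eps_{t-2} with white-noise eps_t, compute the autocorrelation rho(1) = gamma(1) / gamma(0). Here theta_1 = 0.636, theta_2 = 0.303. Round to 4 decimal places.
\rho(1) = 0.5538

For an MA(q) process with theta_0 = 1, the autocovariance is
  gamma(k) = sigma^2 * sum_{i=0..q-k} theta_i * theta_{i+k},
and rho(k) = gamma(k) / gamma(0). Sigma^2 cancels.
  numerator   = (1)*(0.636) + (0.636)*(0.303) = 0.828708.
  denominator = (1)^2 + (0.636)^2 + (0.303)^2 = 1.496305.
  rho(1) = 0.828708 / 1.496305 = 0.5538.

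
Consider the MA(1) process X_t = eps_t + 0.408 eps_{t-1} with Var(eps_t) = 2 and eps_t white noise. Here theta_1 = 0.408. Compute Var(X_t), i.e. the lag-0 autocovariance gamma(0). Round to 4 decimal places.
\gamma(0) = 2.3329

For an MA(q) process X_t = eps_t + sum_i theta_i eps_{t-i} with
Var(eps_t) = sigma^2, the variance is
  gamma(0) = sigma^2 * (1 + sum_i theta_i^2).
  sum_i theta_i^2 = (0.408)^2 = 0.166464.
  gamma(0) = 2 * (1 + 0.166464) = 2 * 1.166464 = 2.332928, which rounds to 2.3329.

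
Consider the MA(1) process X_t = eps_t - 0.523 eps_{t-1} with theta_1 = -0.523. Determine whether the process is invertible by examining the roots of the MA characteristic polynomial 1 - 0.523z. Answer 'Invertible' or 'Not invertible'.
\text{Invertible}

The MA(q) characteristic polynomial is P(z) = 1 - 0.523z.
Invertibility requires all roots to lie outside the unit circle, i.e. |z| > 1 for every root.
This is linear in z: 1 + (-0.523) z = 0  =>  z = -1/(-0.523) = 1.912046,  |z| = 1.912046.
Moduli of all roots: 1.9120.
All moduli strictly greater than 1? Yes.
Verdict: Invertible.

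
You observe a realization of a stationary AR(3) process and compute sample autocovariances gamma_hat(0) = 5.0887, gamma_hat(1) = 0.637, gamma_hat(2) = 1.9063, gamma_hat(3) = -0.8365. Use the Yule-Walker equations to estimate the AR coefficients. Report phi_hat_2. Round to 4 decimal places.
\hat\phi_{2} = 0.3870

The Yule-Walker equations for an AR(p) process read, in matrix form,
  Gamma_p phi = r_p,   with   (Gamma_p)_{ij} = gamma(|i - j|),
                       (r_p)_i = gamma(i),   i,j = 1..p.
Substitute the sample gammas (Toeplitz matrix and right-hand side of size 3):
  Gamma_p = [[5.0887, 0.637, 1.9063], [0.637, 5.0887, 0.637], [1.9063, 0.637, 5.0887]]
  r_p     = [0.637, 1.9063, -0.8365]
Written out (R1..R3):
  (R1) 5.0887 phi_1 + 0.637 phi_2 + 1.9063 phi_3 = 0.637
  (R2) 0.637 phi_1 + 5.0887 phi_2 + 0.637 phi_3 = 1.9063
  (R3) 1.9063 phi_1 + 0.637 phi_2 + 5.0887 phi_3 = -0.8365
Gaussian elimination:
  R2 <- R2 - (0.637/5.0887) R1 = R2 - (0.125179) R1:  5.008961 phi_2 + 0.398371 phi_3 = 1.826561
  R3 <- R3 - (1.9063/5.0887) R1 = R3 - (0.374614) R1:  0.398371 phi_2 + 4.374573 phi_3 = -1.075129
  R3 <- R3 - (0.398371/5.008961) R2 = R3 - (0.079532) R2:  4.34289 phi_3 = -1.220399
Back-substitution:
  phi_hat_3 = -1.220399 / 4.34289 = -0.281011
  phi_hat_2 = (1.826561 - (0.398371)(-0.281011)) / 5.008961 = 0.387008
  phi_hat_1 = (0.637 - (0.637)(0.387008) - (1.9063)(-0.281011)) / 5.0887 = 0.182005
So phi_hat = [0.1820, 0.3870, -0.2810].
Therefore phi_hat_2 = 0.3870.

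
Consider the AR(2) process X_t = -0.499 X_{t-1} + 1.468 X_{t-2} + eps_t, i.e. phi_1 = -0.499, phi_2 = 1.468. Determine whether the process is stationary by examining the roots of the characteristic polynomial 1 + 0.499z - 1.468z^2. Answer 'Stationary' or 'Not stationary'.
\text{Not stationary}

The AR(p) characteristic polynomial is P(z) = 1 + 0.499z - 1.468z^2.
Stationarity requires all roots to lie outside the unit circle, i.e. |z| > 1 for every root.
Set 1 + (0.499) z + (-1.468) z^2 = 0, i.e. a z^2 + b z + c = 0 with a = -1.468, b = 0.499, c = 1.
Discriminant D = b^2 - 4ac = (0.499)^2 - 4*(-1.468)*1 = 0.249001 - (-5.872) = 6.121001.
D >= 0, so the roots are real: z = (-b +/- sqrt(D)) / (2a) = (-0.499 +/- 2.474066) / (-2.936).
  z_1 = (-0.499 + 2.474066) / (-2.936) = -0.6727,   |z_1| = 0.6727.
  z_2 = (-0.499 - 2.474066) / (-2.936) = 1.0126,   |z_2| = 1.0126.
Moduli of all roots: 0.6727, 1.0126.
All moduli strictly greater than 1? No.
Verdict: Not stationary.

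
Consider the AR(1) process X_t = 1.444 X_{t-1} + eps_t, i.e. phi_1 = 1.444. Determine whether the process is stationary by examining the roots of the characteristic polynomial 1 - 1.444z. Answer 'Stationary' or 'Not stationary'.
\text{Not stationary}

The AR(p) characteristic polynomial is P(z) = 1 - 1.444z.
Stationarity requires all roots to lie outside the unit circle, i.e. |z| > 1 for every root.
This is linear in z: 1 + (-1.444) z = 0  =>  z = -1/(-1.444) = 0.692521,  |z| = 0.692521.
Moduli of all roots: 0.6925.
All moduli strictly greater than 1? No.
Verdict: Not stationary.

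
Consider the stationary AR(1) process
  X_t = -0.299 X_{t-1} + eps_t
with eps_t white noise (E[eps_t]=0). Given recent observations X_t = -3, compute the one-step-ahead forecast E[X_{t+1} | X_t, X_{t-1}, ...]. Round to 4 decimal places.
E[X_{t+1} \mid \mathcal F_t] = 0.8970

For an AR(p) model X_t = c + sum_i phi_i X_{t-i} + eps_t, the
one-step-ahead conditional mean is
  E[X_{t+1} | X_t, ...] = c + sum_i phi_i X_{t+1-i}.
Substitute known values:
  E[X_{t+1} | ...] = (-0.299) * (-3)
                   = 0.8970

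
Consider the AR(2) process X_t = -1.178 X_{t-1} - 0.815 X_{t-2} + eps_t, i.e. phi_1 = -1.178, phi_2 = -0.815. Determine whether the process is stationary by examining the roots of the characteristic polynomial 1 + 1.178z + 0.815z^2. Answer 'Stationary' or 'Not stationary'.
\text{Stationary}

The AR(p) characteristic polynomial is P(z) = 1 + 1.178z + 0.815z^2.
Stationarity requires all roots to lie outside the unit circle, i.e. |z| > 1 for every root.
Set 1 + (1.178) z + (0.815) z^2 = 0, i.e. a z^2 + b z + c = 0 with a = 0.815, b = 1.178, c = 1.
Discriminant D = b^2 - 4ac = (1.178)^2 - 4*(0.815)*1 = 1.387684 - (3.26) = -1.872316.
D < 0, so the roots are the complex-conjugate pair z = (-b +/- i sqrt(-D)) / (2a) = -0.7227 +/- 0.8395i.
For a conjugate pair |z|^2 = z * conj(z) = (product of roots) = c/a = 1/(0.815) = 1.226994, so |z| = sqrt(1.226994) = 1.1077 for both roots.
Moduli of all roots: 1.1077, 1.1077.
All moduli strictly greater than 1? Yes.
Verdict: Stationary.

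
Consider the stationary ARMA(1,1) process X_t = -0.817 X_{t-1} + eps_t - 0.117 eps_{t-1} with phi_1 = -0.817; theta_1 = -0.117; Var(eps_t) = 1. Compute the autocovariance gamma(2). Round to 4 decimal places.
\gamma(2) = 2.5143

Multiply the model equation by X_{t-k} and take expectations. With theta_0 = psi_0 = 1 and psi_j the MA(infinity) weights, this gives
  gamma(k) - sum_i phi_i gamma(k-i) = c_k,
  c_k = sigma^2 * sum_{j=k..q} theta_j psi_{j-k}   (c_k = 0 for k > q),
using gamma(-m) = gamma(m).
psi-weights needed (psi_j = theta_j + sum_i phi_i psi_{j-i}):
  psi_1 = theta_1 + phi_1 = -0.117 + (-0.817) = -0.934
Right-hand sides:
  c_0 = sigma^2 (1 + theta_1 psi_1) = 1 * (1 + (-0.117)(-0.934)) = 1 * 1.109278 = 1.109278
  c_1 = sigma^2 theta_1 = 1 * (-0.117) = -0.117
  c_2 = 0
Equations for k = 0 and k = 1 (AR order 1):
  gamma(0) = phi_1 gamma(1) + c_0
  gamma(1) = phi_1 gamma(0) + c_1
Substituting the second into the first: gamma(0) (1 - phi_1^2) = c_0 + phi_1 c_1, so
  gamma(0) = (c_0 + phi_1 c_1) / (1 - phi_1^2) = (1.109278 + (-0.817)(-0.117)) / (1 - (-0.817)^2) = 1.204867 / 0.332511 = 3.62354.
  gamma(1) = phi_1 gamma(0) + c_1 = (-0.817)(3.62354) + (-0.117) = -3.077432.
For k = 2 (> q): gamma(2) = phi_1 gamma(1) = (-0.817)(-3.077432) = 2.514262.
Therefore gamma(2) = 2.5143 (to 4 decimal places).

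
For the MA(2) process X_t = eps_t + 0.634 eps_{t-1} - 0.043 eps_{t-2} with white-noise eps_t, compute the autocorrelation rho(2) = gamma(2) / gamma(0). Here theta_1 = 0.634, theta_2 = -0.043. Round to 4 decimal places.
\rho(2) = -0.0306

For an MA(q) process with theta_0 = 1, the autocovariance is
  gamma(k) = sigma^2 * sum_{i=0..q-k} theta_i * theta_{i+k},
and rho(k) = gamma(k) / gamma(0). Sigma^2 cancels.
  numerator   = (1)*(-0.043) = -0.043.
  denominator = (1)^2 + (0.634)^2 + (-0.043)^2 = 1.403805.
  rho(2) = -0.043 / 1.403805 = -0.0306.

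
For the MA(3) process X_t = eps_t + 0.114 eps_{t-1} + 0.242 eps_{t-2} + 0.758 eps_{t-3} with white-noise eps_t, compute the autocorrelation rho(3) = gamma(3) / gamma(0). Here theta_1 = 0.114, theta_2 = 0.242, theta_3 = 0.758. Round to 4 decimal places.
\rho(3) = 0.4605

For an MA(q) process with theta_0 = 1, the autocovariance is
  gamma(k) = sigma^2 * sum_{i=0..q-k} theta_i * theta_{i+k},
and rho(k) = gamma(k) / gamma(0). Sigma^2 cancels.
  numerator   = (1)*(0.758) = 0.758.
  denominator = (1)^2 + (0.114)^2 + (0.242)^2 + (0.758)^2 = 1.646124.
  rho(3) = 0.758 / 1.646124 = 0.4605.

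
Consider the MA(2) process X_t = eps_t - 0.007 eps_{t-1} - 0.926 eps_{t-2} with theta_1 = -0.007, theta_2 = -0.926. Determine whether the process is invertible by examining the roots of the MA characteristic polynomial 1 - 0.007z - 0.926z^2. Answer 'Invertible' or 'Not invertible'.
\text{Invertible}

The MA(q) characteristic polynomial is P(z) = 1 - 0.007z - 0.926z^2.
Invertibility requires all roots to lie outside the unit circle, i.e. |z| > 1 for every root.
Set 1 + (-0.007) z + (-0.926) z^2 = 0, i.e. a z^2 + b z + c = 0 with a = -0.926, b = -0.007, c = 1.
Discriminant D = b^2 - 4ac = (-0.007)^2 - 4*(-0.926)*1 = 0.000049 - (-3.704) = 3.704049.
D >= 0, so the roots are real: z = (-b +/- sqrt(D)) / (2a) = (0.007 +/- 1.924591) / (-1.852).
  z_1 = (0.007 + 1.924591) / (-1.852) = -1.043,   |z_1| = 1.043.
  z_2 = (0.007 - 1.924591) / (-1.852) = 1.0354,   |z_2| = 1.0354.
Moduli of all roots: 1.0430, 1.0354.
All moduli strictly greater than 1? Yes.
Verdict: Invertible.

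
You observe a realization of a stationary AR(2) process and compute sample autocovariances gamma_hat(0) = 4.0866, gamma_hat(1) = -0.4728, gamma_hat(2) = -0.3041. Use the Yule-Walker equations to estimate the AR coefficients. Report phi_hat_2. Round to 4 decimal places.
\hat\phi_{2} = -0.0890

The Yule-Walker equations for an AR(p) process read, in matrix form,
  Gamma_p phi = r_p,   with   (Gamma_p)_{ij} = gamma(|i - j|),
                       (r_p)_i = gamma(i),   i,j = 1..p.
Substitute the sample gammas (Toeplitz matrix and right-hand side of size 2):
  Gamma_p = [[4.0866, -0.4728], [-0.4728, 4.0866]]
  r_p     = [-0.4728, -0.3041]
Written out:
  4.0866 phi_1 - 0.4728 phi_2 = -0.4728
  -0.4728 phi_1 + 4.0866 phi_2 = -0.3041
Solve by Cramer's rule:
  det = gamma(0)^2 - gamma(1)^2 = (4.0866)^2 - (-0.4728)^2 = 16.70029956 - 0.22353984 = 16.47675972
  phi_hat_1 = [gamma(1) gamma(0) - gamma(1) gamma(2)] / det = [(-0.4728)(4.0866) - (-0.4728)(-0.3041)] / 16.47675972 = -2.07592296 / 16.47675972 = -0.126
  phi_hat_2 = [gamma(0) gamma(2) - gamma(1)^2] / det = [(4.0866)(-0.3041) - (-0.4728)^2] / 16.47675972 = -1.4662749 / 16.47675972 = -0.089
So phi_hat = [-0.1260, -0.0890].
Therefore phi_hat_2 = -0.0890.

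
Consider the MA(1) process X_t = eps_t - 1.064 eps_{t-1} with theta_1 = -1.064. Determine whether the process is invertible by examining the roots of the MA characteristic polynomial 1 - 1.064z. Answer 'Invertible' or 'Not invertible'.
\text{Not invertible}

The MA(q) characteristic polynomial is P(z) = 1 - 1.064z.
Invertibility requires all roots to lie outside the unit circle, i.e. |z| > 1 for every root.
This is linear in z: 1 + (-1.064) z = 0  =>  z = -1/(-1.064) = 0.93985,  |z| = 0.93985.
Moduli of all roots: 0.9398.
All moduli strictly greater than 1? No.
Verdict: Not invertible.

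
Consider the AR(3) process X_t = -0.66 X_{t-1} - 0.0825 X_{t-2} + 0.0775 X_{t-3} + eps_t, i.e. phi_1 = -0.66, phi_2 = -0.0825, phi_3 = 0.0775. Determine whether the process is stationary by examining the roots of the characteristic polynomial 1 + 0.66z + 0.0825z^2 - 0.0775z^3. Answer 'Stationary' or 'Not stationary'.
\text{Stationary}

The AR(p) characteristic polynomial is P(z) = 1 + 0.66z + 0.0825z^2 - 0.0775z^3.
Stationarity requires all roots to lie outside the unit circle, i.e. |z| > 1 for every root.
Degree 3: look for a simple real root z0 first, then factor out (1 - z/z0) and solve the remaining quadratic.
Testing z0 = 4: P(4) = 1 + (0.66)(4) + (0.0825)(4)^2 + (-0.0775)(4)^3
  = 1 + (2.64) + (1.32) + (-4.96) = 0.  So z_0 = 4 is a root, |z_0| = 4.
Divide out the factor (1 - 0.25 z) = (1 - z/z0) (since 1/z0 = 0.25):
  P(z) = (1 - 0.25 z)(1 + (0.91) z + (0.31) z^2)
  [check: z-coef 0.91 - (0.25) = 0.66; z^2-coef 0.31 - (0.25)(0.91) = 0.0825; z^3-coef -(0.25)(0.31) = -0.0775.]
Remaining roots from the quadratic factor 1 + (0.91) z + (0.31) z^2:
  Set 1 + (0.91) z + (0.31) z^2 = 0, i.e. a z^2 + b z + c = 0 with a = 0.31, b = 0.91, c = 1.
  Discriminant D = b^2 - 4ac = (0.91)^2 - 4*(0.31)*1 = 0.8281 - (1.24) = -0.4119.
  D < 0, so the roots are the complex-conjugate pair z = (-b +/- i sqrt(-D)) / (2a) = -1.4677 +/- 1.0352i.
  For a conjugate pair |z|^2 = z * conj(z) = (product of roots) = c/a = 1/(0.31) = 3.225806, so |z| = sqrt(3.225806) = 1.7961 for both roots.
Moduli of all roots: 4.0000, 1.7961, 1.7961.
All moduli strictly greater than 1? Yes.
Verdict: Stationary.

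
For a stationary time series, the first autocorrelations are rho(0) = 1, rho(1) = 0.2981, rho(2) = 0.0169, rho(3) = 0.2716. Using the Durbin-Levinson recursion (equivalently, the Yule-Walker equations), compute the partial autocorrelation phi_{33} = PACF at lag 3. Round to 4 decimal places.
\phi_{33} = 0.3200

The PACF at lag k is phi_{kk}, the last component of the solution
to the Yule-Walker system G_k phi = r_k where
  (G_k)_{ij} = rho(|i - j|), (r_k)_i = rho(i), i,j = 1..k.
Equivalently, Durbin-Levinson gives phi_{kk} iteratively:
  phi_{11} = rho(1)
  phi_{kk} = [rho(k) - sum_{j=1..k-1} phi_{k-1,j} rho(k-j)]
            / [1 - sum_{j=1..k-1} phi_{k-1,j} rho(j)],
  phi_{k,j} = phi_{k-1,j} - phi_{kk} phi_{k-1,k-j},  j = 1..k-1.
Step k = 1:
  phi_11 = rho(1) = 0.2981.
Step k = 2:
  phi_22 = [rho(2) - phi_11 rho(1)] / [1 - phi_11 rho(1)] = [0.0169 - (0.2981)(0.2981)] / [1 - (0.2981)(0.2981)]
         = -0.07196361 / 0.91113639 = -0.078982.
  Update: phi_21 = phi_11 - phi_22 phi_11 = 0.2981 - (-0.078982)(0.2981) = 0.321645.
Step k = 3:
  phi_33 = [rho(3) - phi_21 rho(2) - phi_22 rho(1)] / [1 - phi_21 rho(1) - phi_22 rho(2)]
    numerator   = 0.2716 - (0.321645)(0.0169) - (-0.078982)(0.2981) = 0.28970882
    denominator = 1 - (0.321645)(0.2981) - (-0.078982)(0.0169) = 0.90545254
  phi_33 = 0.28970882 / 0.90545254 = 0.32.
Therefore phi_{33} = 0.3200.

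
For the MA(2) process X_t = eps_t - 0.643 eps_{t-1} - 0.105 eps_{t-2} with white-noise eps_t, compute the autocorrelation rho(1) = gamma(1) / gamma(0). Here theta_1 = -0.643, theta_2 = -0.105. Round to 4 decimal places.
\rho(1) = -0.4040

For an MA(q) process with theta_0 = 1, the autocovariance is
  gamma(k) = sigma^2 * sum_{i=0..q-k} theta_i * theta_{i+k},
and rho(k) = gamma(k) / gamma(0). Sigma^2 cancels.
  numerator   = (1)*(-0.643) + (-0.643)*(-0.105) = -0.575485.
  denominator = (1)^2 + (-0.643)^2 + (-0.105)^2 = 1.424474.
  rho(1) = -0.575485 / 1.424474 = -0.4040.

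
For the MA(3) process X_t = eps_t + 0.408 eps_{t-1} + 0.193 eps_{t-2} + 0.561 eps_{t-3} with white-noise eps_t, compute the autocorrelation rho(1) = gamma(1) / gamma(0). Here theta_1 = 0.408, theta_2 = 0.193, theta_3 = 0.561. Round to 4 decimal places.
\rho(1) = 0.3919

For an MA(q) process with theta_0 = 1, the autocovariance is
  gamma(k) = sigma^2 * sum_{i=0..q-k} theta_i * theta_{i+k},
and rho(k) = gamma(k) / gamma(0). Sigma^2 cancels.
  numerator   = (1)*(0.408) + (0.408)*(0.193) + (0.193)*(0.561) = 0.595017.
  denominator = (1)^2 + (0.408)^2 + (0.193)^2 + (0.561)^2 = 1.518434.
  rho(1) = 0.595017 / 1.518434 = 0.3919.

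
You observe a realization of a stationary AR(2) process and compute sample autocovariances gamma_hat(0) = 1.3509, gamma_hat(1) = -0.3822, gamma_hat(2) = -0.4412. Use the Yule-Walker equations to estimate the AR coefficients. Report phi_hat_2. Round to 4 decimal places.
\hat\phi_{2} = -0.4420

The Yule-Walker equations for an AR(p) process read, in matrix form,
  Gamma_p phi = r_p,   with   (Gamma_p)_{ij} = gamma(|i - j|),
                       (r_p)_i = gamma(i),   i,j = 1..p.
Substitute the sample gammas (Toeplitz matrix and right-hand side of size 2):
  Gamma_p = [[1.3509, -0.3822], [-0.3822, 1.3509]]
  r_p     = [-0.3822, -0.4412]
Written out:
  1.3509 phi_1 - 0.3822 phi_2 = -0.3822
  -0.3822 phi_1 + 1.3509 phi_2 = -0.4412
Solve by Cramer's rule:
  det = gamma(0)^2 - gamma(1)^2 = (1.3509)^2 - (-0.3822)^2 = 1.82493081 - 0.14607684 = 1.67885397
  phi_hat_1 = [gamma(1) gamma(0) - gamma(1) gamma(2)] / det = [(-0.3822)(1.3509) - (-0.3822)(-0.4412)] / 1.67885397 = -0.68494062 / 1.67885397 = -0.408
  phi_hat_2 = [gamma(0) gamma(2) - gamma(1)^2] / det = [(1.3509)(-0.4412) - (-0.3822)^2] / 1.67885397 = -0.74209392 / 1.67885397 = -0.442
So phi_hat = [-0.4080, -0.4420].
Therefore phi_hat_2 = -0.4420.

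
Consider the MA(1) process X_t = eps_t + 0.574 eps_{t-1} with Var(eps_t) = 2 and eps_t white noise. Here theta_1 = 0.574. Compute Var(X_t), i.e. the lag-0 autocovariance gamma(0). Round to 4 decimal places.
\gamma(0) = 2.6590

For an MA(q) process X_t = eps_t + sum_i theta_i eps_{t-i} with
Var(eps_t) = sigma^2, the variance is
  gamma(0) = sigma^2 * (1 + sum_i theta_i^2).
  sum_i theta_i^2 = (0.574)^2 = 0.329476.
  gamma(0) = 2 * (1 + 0.329476) = 2 * 1.329476 = 2.658952, which rounds to 2.6590.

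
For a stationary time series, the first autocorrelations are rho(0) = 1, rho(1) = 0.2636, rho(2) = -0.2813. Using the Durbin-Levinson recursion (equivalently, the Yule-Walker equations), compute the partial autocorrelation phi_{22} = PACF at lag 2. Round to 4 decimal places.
\phi_{22} = -0.3770

The PACF at lag k is phi_{kk}, the last component of the solution
to the Yule-Walker system G_k phi = r_k where
  (G_k)_{ij} = rho(|i - j|), (r_k)_i = rho(i), i,j = 1..k.
Equivalently, Durbin-Levinson gives phi_{kk} iteratively:
  phi_{11} = rho(1)
  phi_{kk} = [rho(k) - sum_{j=1..k-1} phi_{k-1,j} rho(k-j)]
            / [1 - sum_{j=1..k-1} phi_{k-1,j} rho(j)],
  phi_{k,j} = phi_{k-1,j} - phi_{kk} phi_{k-1,k-j},  j = 1..k-1.
Step k = 1:
  phi_11 = rho(1) = 0.2636.
Step k = 2:
  phi_22 = [rho(2) - phi_11 rho(1)] / [1 - phi_11 rho(1)] = [-0.2813 - (0.2636)(0.2636)] / [1 - (0.2636)(0.2636)]
         = -0.35078496 / 0.93051504 = -0.377.
Therefore phi_{22} = -0.3770.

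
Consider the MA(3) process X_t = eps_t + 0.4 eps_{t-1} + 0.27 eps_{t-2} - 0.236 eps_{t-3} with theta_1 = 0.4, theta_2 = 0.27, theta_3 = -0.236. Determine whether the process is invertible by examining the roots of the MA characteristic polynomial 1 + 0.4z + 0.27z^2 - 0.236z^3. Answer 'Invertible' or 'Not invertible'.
\text{Invertible}

The MA(q) characteristic polynomial is P(z) = 1 + 0.4z + 0.27z^2 - 0.236z^3.
Invertibility requires all roots to lie outside the unit circle, i.e. |z| > 1 for every root.
Degree 3: look for a simple real root z0 first, then factor out (1 - z/z0) and solve the remaining quadratic.
Testing z0 = 2.5: P(2.5) = 1 + (0.4)(2.5) + (0.27)(2.5)^2 + (-0.236)(2.5)^3
  = 1 + (1) + (1.6875) + (-3.6875) = 0.  So z_0 = 2.5 is a root, |z_0| = 2.5.
Divide out the factor (1 - 0.4 z) = (1 - z/z0) (since 1/z0 = 0.4):
  P(z) = (1 - 0.4 z)(1 + (0.8) z + (0.59) z^2)
  [check: z-coef 0.8 - (0.4) = 0.4; z^2-coef 0.59 - (0.4)(0.8) = 0.27; z^3-coef -(0.4)(0.59) = -0.236.]
Remaining roots from the quadratic factor 1 + (0.8) z + (0.59) z^2:
  Set 1 + (0.8) z + (0.59) z^2 = 0, i.e. a z^2 + b z + c = 0 with a = 0.59, b = 0.8, c = 1.
  Discriminant D = b^2 - 4ac = (0.8)^2 - 4*(0.59)*1 = 0.64 - (2.36) = -1.72.
  D < 0, so the roots are the complex-conjugate pair z = (-b +/- i sqrt(-D)) / (2a) = -0.678 +/- 1.1114i.
  For a conjugate pair |z|^2 = z * conj(z) = (product of roots) = c/a = 1/(0.59) = 1.694915, so |z| = sqrt(1.694915) = 1.3019 for both roots.
Moduli of all roots: 2.5000, 1.3019, 1.3019.
All moduli strictly greater than 1? Yes.
Verdict: Invertible.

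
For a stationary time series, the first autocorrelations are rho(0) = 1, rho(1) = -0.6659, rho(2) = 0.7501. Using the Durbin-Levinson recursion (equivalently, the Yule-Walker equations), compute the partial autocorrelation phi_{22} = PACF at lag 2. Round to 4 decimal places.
\phi_{22} = 0.5510

The PACF at lag k is phi_{kk}, the last component of the solution
to the Yule-Walker system G_k phi = r_k where
  (G_k)_{ij} = rho(|i - j|), (r_k)_i = rho(i), i,j = 1..k.
Equivalently, Durbin-Levinson gives phi_{kk} iteratively:
  phi_{11} = rho(1)
  phi_{kk} = [rho(k) - sum_{j=1..k-1} phi_{k-1,j} rho(k-j)]
            / [1 - sum_{j=1..k-1} phi_{k-1,j} rho(j)],
  phi_{k,j} = phi_{k-1,j} - phi_{kk} phi_{k-1,k-j},  j = 1..k-1.
Step k = 1:
  phi_11 = rho(1) = -0.6659.
Step k = 2:
  phi_22 = [rho(2) - phi_11 rho(1)] / [1 - phi_11 rho(1)] = [0.7501 - (-0.6659)(-0.6659)] / [1 - (-0.6659)(-0.6659)]
         = 0.30667719 / 0.55657719 = 0.551.
Therefore phi_{22} = 0.5510.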